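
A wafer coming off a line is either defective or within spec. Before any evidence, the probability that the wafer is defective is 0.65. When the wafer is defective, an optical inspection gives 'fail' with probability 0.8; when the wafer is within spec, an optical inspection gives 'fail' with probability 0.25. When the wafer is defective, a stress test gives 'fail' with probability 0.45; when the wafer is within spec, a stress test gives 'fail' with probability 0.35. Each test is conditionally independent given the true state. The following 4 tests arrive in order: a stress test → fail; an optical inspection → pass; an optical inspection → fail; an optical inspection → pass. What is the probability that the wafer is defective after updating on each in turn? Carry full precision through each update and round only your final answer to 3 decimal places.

Apply Bayes' rule sequentially, carrying P(defective) forward.
After a stress test='fail': P(defective) = 0.45·0.6500 / (0.45·0.6500 + 0.35·0.3500) ≈ 0.7048
After an optical inspection='pass': P(defective) = 0.2·0.7048 / (0.2·0.7048 + 0.75·0.2952) ≈ 0.3890
After an optical inspection='fail': P(defective) = 0.8·0.3890 / (0.8·0.3890 + 0.25·0.6110) ≈ 0.6708
After an optical inspection='pass': P(defective) = 0.2·0.6708 / (0.2·0.6708 + 0.75·0.3292) ≈ 0.3521

0.352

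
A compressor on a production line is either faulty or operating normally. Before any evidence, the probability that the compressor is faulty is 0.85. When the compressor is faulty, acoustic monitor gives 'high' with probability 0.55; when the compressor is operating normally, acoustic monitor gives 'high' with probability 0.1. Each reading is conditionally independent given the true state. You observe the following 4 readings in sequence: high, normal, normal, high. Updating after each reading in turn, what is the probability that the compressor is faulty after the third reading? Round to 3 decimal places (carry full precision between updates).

Apply Bayes' rule sequentially, carrying P(faulty) forward.
After 'high': P(faulty) = 0.55·0.8500 / (0.55·0.8500 + 0.1·0.1500) ≈ 0.9689
After 'normal': P(faulty) = 0.45·0.9689 / (0.45·0.9689 + 0.9·0.0311) ≈ 0.9397
After 'normal': P(faulty) = 0.45·0.9397 / (0.45·0.9397 + 0.9·0.0603) ≈ 0.8863

0.886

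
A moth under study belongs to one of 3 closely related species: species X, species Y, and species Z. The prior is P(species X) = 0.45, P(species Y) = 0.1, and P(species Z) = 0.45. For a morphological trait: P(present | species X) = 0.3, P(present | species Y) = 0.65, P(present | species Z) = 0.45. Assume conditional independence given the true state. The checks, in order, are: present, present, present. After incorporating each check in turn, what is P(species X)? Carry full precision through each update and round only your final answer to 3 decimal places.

0.151

After 'present': normaliser = 0.3·0.4500 + 0.65·0.1000 + 0.45·0.4500; P(species X) ≈ 0.3354, P(species Y) ≈ 0.1615, P(species Z) ≈ 0.5031
After 'present': normaliser = 0.3·0.3354 + 0.65·0.1615 + 0.45·0.5031; P(species X) ≈ 0.2329, P(species Y) ≈ 0.2430, P(species Z) ≈ 0.5241
After 'present': normaliser = 0.3·0.2329 + 0.65·0.2430 + 0.45·0.5241; P(species X) ≈ 0.1507, P(species Y) ≈ 0.3406, P(species Z) ≈ 0.5086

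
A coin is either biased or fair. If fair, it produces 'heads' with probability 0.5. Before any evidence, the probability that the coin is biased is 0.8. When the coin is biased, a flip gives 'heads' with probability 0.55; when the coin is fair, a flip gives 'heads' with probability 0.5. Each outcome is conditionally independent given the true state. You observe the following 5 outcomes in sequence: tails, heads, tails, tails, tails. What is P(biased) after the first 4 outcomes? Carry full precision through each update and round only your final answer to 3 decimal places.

After 'tails': P(biased) = 0.45·0.8000 / (0.45·0.8000 + 0.5·0.2000) ≈ 0.7826
After 'heads': P(biased) = 0.55·0.7826 / (0.55·0.7826 + 0.5·0.2174) ≈ 0.7984
After 'tails': P(biased) = 0.45·0.7984 / (0.45·0.7984 + 0.5·0.2016) ≈ 0.7809
After 'tails': P(biased) = 0.45·0.7809 / (0.45·0.7809 + 0.5·0.2191) ≈ 0.7623

0.762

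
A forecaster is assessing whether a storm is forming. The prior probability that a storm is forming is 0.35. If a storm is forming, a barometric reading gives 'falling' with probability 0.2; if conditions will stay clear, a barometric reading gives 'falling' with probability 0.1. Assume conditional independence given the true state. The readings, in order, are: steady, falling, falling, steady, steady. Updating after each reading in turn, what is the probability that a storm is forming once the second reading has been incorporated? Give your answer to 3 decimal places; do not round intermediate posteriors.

0.489

Each posterior becomes the prior for the next update.
After 'steady': P(storm) = 0.8·0.3500 / (0.8·0.3500 + 0.9·0.6500) ≈ 0.3237
After 'falling': P(storm) = 0.2·0.3237 / (0.2·0.3237 + 0.1·0.6763) ≈ 0.4891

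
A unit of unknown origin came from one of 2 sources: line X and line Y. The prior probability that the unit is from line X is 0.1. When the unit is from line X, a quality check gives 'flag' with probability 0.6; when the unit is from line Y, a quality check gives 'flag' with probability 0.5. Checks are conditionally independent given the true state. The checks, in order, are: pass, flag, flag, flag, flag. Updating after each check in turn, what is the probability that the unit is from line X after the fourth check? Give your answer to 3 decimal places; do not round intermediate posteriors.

After 'pass': P(line X) = 0.4·0.1000 / (0.4·0.1000 + 0.5·0.9000) ≈ 0.0816
After 'flag': P(line X) = 0.6·0.0816 / (0.6·0.0816 + 0.5·0.9184) ≈ 0.0964
After 'flag': P(line X) = 0.6·0.0964 / (0.6·0.0964 + 0.5·0.9036) ≈ 0.1135
After 'flag': P(line X) = 0.6·0.1135 / (0.6·0.1135 + 0.5·0.8865) ≈ 0.1331

0.133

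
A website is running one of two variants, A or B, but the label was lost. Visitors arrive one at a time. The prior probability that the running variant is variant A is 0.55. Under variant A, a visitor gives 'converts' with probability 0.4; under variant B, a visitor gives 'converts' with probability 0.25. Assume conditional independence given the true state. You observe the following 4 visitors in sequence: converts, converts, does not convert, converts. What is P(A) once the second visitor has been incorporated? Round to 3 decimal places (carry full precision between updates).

After 'converts': P(A) = 0.4·0.5500 / (0.4·0.5500 + 0.25·0.4500) ≈ 0.6617
After 'converts': P(A) = 0.4·0.6617 / (0.4·0.6617 + 0.25·0.3383) ≈ 0.7578

0.758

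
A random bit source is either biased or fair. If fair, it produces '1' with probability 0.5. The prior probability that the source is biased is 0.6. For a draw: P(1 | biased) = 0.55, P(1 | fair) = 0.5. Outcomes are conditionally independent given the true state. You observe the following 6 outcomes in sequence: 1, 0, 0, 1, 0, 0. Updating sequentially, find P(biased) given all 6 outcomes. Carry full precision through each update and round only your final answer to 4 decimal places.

0.5436

After '1': P(biased) = 0.55·0.6000 / (0.55·0.6000 + 0.5·0.4000) ≈ 0.6226
After '0': P(biased) = 0.45·0.6226 / (0.45·0.6226 + 0.5·0.3774) ≈ 0.5976
After '0': P(biased) = 0.45·0.5976 / (0.45·0.5976 + 0.5·0.4024) ≈ 0.5720
After '1': P(biased) = 0.55·0.5720 / (0.55·0.5720 + 0.5·0.4280) ≈ 0.5952
After '0': P(biased) = 0.45·0.5952 / (0.45·0.5952 + 0.5·0.4048) ≈ 0.5695
After '0': P(biased) = 0.45·0.5695 / (0.45·0.5695 + 0.5·0.4305) ≈ 0.5436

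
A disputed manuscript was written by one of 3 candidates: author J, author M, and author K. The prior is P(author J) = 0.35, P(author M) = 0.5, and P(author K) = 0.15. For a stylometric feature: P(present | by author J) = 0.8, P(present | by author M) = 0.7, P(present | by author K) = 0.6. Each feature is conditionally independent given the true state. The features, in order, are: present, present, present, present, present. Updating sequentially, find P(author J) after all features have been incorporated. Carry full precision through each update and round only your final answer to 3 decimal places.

Apply Bayes' rule sequentially, carrying P(author J) forward.
After 'present': normaliser = 0.8·0.3500 + 0.7·0.5000 + 0.6·0.1500; P(author J) ≈ 0.3889, P(author M) ≈ 0.4861, P(author K) ≈ 0.1250
After 'present': normaliser = 0.8·0.3889 + 0.7·0.4861 + 0.6·0.1250; P(author J) ≈ 0.4283, P(author M) ≈ 0.4685, P(author K) ≈ 0.1033
After 'present': normaliser = 0.8·0.4283 + 0.7·0.4685 + 0.6·0.1033; P(author J) ≈ 0.4678, P(author M) ≈ 0.4477, P(author K) ≈ 0.0846
After 'present': normaliser = 0.8·0.4678 + 0.7·0.4477 + 0.6·0.0846; P(author J) ≈ 0.5068, P(author M) ≈ 0.4244, P(author K) ≈ 0.0687
After 'present': normaliser = 0.8·0.5068 + 0.7·0.4244 + 0.6·0.0687; P(author J) ≈ 0.5451, P(author M) ≈ 0.3994, P(author K) ≈ 0.0554

0.545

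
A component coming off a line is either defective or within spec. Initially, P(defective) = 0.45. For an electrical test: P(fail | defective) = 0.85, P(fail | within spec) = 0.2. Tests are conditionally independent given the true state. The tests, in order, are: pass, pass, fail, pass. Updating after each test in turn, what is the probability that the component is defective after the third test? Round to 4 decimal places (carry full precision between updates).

0.1089

After 'pass': P(defective) = 0.15·0.4500 / (0.15·0.4500 + 0.8·0.5500) ≈ 0.1330
After 'pass': P(defective) = 0.15·0.1330 / (0.15·0.1330 + 0.8·0.8670) ≈ 0.0280
After 'fail': P(defective) = 0.85·0.0280 / (0.85·0.0280 + 0.2·0.9720) ≈ 0.1089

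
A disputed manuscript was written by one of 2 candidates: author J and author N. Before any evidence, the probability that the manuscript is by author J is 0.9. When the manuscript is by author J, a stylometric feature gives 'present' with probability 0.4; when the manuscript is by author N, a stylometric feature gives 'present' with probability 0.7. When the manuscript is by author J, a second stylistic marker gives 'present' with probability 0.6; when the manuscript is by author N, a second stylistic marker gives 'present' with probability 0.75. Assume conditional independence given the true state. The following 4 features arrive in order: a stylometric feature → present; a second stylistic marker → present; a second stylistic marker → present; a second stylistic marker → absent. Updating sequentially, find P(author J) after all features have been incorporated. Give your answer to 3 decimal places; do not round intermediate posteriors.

0.840

Each posterior becomes the prior for the next update.
After a stylometric feature='present': P(author J) = 0.4·0.9000 / (0.4·0.9000 + 0.7·0.1000) ≈ 0.8372
After a second stylistic marker='present': P(author J) = 0.6·0.8372 / (0.6·0.8372 + 0.75·0.1628) ≈ 0.8045
After a second stylistic marker='present': P(author J) = 0.6·0.8045 / (0.6·0.8045 + 0.75·0.1955) ≈ 0.7670
After a second stylistic marker='absent': P(author J) = 0.4·0.7670 / (0.4·0.7670 + 0.25·0.2330) ≈ 0.8404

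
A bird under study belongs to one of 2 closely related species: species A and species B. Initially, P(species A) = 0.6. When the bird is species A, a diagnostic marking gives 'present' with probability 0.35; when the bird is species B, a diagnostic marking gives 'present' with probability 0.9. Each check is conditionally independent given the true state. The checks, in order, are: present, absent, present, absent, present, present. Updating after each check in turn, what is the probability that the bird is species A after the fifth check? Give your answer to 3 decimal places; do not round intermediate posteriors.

After 'present': P(species A) = 0.35·0.6000 / (0.35·0.6000 + 0.9·0.4000) ≈ 0.3684
After 'absent': P(species A) = 0.65·0.3684 / (0.65·0.3684 + 0.1·0.6316) ≈ 0.7913
After 'present': P(species A) = 0.35·0.7913 / (0.35·0.7913 + 0.9·0.2087) ≈ 0.5959
After 'absent': P(species A) = 0.65·0.5959 / (0.65·0.5959 + 0.1·0.4041) ≈ 0.9055
After 'present': P(species A) = 0.35·0.9055 / (0.35·0.9055 + 0.9·0.0945) ≈ 0.7885

0.788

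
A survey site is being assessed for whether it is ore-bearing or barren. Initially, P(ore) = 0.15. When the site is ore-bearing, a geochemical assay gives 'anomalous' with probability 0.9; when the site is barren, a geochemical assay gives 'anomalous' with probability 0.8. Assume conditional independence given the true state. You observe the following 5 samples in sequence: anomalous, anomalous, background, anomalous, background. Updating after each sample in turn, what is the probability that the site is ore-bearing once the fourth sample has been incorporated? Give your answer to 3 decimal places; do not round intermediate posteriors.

0.112

After 'anomalous': P(ore) = 0.9·0.1500 / (0.9·0.1500 + 0.8·0.8500) ≈ 0.1656
After 'anomalous': P(ore) = 0.9·0.1656 / (0.9·0.1656 + 0.8·0.8344) ≈ 0.1826
After 'background': P(ore) = 0.1·0.1826 / (0.1·0.1826 + 0.2·0.8174) ≈ 0.1005
After 'anomalous': P(ore) = 0.9·0.1005 / (0.9·0.1005 + 0.8·0.8995) ≈ 0.1116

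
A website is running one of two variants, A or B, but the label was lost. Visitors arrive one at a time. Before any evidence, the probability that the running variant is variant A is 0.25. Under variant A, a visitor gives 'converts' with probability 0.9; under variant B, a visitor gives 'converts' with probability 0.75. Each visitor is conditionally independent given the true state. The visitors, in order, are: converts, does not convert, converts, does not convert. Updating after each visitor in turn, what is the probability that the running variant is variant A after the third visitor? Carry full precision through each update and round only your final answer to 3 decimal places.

0.161

After 'converts': P(A) = 0.9·0.2500 / (0.9·0.2500 + 0.75·0.7500) ≈ 0.2857
After 'does not convert': P(A) = 0.1·0.2857 / (0.1·0.2857 + 0.25·0.7143) ≈ 0.1379
After 'converts': P(A) = 0.9·0.1379 / (0.9·0.1379 + 0.75·0.8621) ≈ 0.1611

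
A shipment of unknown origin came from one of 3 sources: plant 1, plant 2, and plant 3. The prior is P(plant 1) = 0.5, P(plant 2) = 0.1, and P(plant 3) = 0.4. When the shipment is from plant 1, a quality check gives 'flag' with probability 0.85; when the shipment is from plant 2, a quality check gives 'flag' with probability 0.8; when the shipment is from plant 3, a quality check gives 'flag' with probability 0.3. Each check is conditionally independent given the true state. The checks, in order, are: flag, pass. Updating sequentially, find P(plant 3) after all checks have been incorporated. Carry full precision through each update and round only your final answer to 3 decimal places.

After 'flag': normaliser = 0.85·0.5000 + 0.8·0.1000 + 0.3·0.4000; P(plant 1) ≈ 0.6800, P(plant 2) ≈ 0.1280, P(plant 3) ≈ 0.1920
After 'pass': normaliser = 0.15·0.6800 + 0.2·0.1280 + 0.7·0.1920; P(plant 1) ≈ 0.3893, P(plant 2) ≈ 0.0977, P(plant 3) ≈ 0.5130

0.513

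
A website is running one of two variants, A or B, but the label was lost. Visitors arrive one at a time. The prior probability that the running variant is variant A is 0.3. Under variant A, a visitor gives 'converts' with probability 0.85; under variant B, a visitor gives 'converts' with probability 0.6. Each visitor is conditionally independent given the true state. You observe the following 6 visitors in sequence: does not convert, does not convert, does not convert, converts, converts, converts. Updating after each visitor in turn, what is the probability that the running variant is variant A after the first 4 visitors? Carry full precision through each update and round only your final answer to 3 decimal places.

0.031

After 'does not convert': P(A) = 0.15·0.3000 / (0.15·0.3000 + 0.4·0.7000) ≈ 0.1385
After 'does not convert': P(A) = 0.15·0.1385 / (0.15·0.1385 + 0.4·0.8615) ≈ 0.0568
After 'does not convert': P(A) = 0.15·0.0568 / (0.15·0.0568 + 0.4·0.9432) ≈ 0.0221
After 'converts': P(A) = 0.85·0.0221 / (0.85·0.0221 + 0.6·0.9779) ≈ 0.0310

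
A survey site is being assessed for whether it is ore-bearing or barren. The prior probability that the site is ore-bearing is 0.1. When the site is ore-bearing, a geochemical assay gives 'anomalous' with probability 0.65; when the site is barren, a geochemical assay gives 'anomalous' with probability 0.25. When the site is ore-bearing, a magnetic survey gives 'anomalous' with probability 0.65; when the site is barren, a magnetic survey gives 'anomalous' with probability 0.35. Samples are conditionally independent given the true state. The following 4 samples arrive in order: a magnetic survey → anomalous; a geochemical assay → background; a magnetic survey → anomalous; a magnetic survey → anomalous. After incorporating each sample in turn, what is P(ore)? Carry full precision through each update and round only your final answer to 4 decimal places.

After a magnetic survey='anomalous': P(ore) = 0.65·0.1000 / (0.65·0.1000 + 0.35·0.9000) ≈ 0.1711
After a geochemical assay='background': P(ore) = 0.35·0.1711 / (0.35·0.1711 + 0.75·0.8289) ≈ 0.0878
After a magnetic survey='anomalous': P(ore) = 0.65·0.0878 / (0.65·0.0878 + 0.35·0.9122) ≈ 0.1517
After a magnetic survey='anomalous': P(ore) = 0.65·0.1517 / (0.65·0.1517 + 0.35·0.8483) ≈ 0.2493

0.2493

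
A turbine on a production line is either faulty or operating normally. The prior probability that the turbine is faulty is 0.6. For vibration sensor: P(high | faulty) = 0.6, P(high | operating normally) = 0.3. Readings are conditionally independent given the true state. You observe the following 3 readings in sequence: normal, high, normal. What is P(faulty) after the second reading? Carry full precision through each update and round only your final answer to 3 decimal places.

0.632

After 'normal': P(faulty) = 0.4·0.6000 / (0.4·0.6000 + 0.7·0.4000) ≈ 0.4615
After 'high': P(faulty) = 0.6·0.4615 / (0.6·0.4615 + 0.3·0.5385) ≈ 0.6316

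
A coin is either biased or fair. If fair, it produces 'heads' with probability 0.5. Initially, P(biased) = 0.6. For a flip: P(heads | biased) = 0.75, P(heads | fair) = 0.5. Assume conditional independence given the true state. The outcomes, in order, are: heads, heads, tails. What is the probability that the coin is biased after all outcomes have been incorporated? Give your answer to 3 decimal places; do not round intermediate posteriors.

Each posterior becomes the prior for the next update.
After 'heads': P(biased) = 0.75·0.6000 / (0.75·0.6000 + 0.5·0.4000) ≈ 0.6923
After 'heads': P(biased) = 0.75·0.6923 / (0.75·0.6923 + 0.5·0.3077) ≈ 0.7714
After 'tails': P(biased) = 0.25·0.7714 / (0.25·0.7714 + 0.5·0.2286) ≈ 0.6279

0.628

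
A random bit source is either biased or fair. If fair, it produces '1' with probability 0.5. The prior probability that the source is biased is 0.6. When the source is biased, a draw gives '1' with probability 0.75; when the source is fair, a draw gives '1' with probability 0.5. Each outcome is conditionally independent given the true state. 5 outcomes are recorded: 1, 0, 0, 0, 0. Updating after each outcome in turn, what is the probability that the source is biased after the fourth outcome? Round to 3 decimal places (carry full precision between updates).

0.220

After '1': P(biased) = 0.75·0.6000 / (0.75·0.6000 + 0.5·0.4000) ≈ 0.6923
After '0': P(biased) = 0.25·0.6923 / (0.25·0.6923 + 0.5·0.3077) ≈ 0.5294
After '0': P(biased) = 0.25·0.5294 / (0.25·0.5294 + 0.5·0.4706) ≈ 0.3600
After '0': P(biased) = 0.25·0.3600 / (0.25·0.3600 + 0.5·0.6400) ≈ 0.2195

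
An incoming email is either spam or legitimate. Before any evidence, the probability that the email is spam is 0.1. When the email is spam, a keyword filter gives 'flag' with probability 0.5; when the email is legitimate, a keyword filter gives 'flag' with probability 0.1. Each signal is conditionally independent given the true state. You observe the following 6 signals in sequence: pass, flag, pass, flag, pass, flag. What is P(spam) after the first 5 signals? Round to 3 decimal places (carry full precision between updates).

After 'pass': P(spam) = 0.5·0.1000 / (0.5·0.1000 + 0.9·0.9000) ≈ 0.0581
After 'flag': P(spam) = 0.5·0.0581 / (0.5·0.0581 + 0.1·0.9419) ≈ 0.2358
After 'pass': P(spam) = 0.5·0.2358 / (0.5·0.2358 + 0.9·0.7642) ≈ 0.1464
After 'flag': P(spam) = 0.5·0.1464 / (0.5·0.1464 + 0.1·0.8536) ≈ 0.4616
After 'pass': P(spam) = 0.5·0.4616 / (0.5·0.4616 + 0.9·0.5384) ≈ 0.3226

0.323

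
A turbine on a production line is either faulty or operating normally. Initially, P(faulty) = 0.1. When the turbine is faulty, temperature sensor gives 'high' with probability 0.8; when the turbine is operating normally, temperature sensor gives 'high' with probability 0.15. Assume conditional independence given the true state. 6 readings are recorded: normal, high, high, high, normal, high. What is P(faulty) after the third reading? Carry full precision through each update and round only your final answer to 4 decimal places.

0.4265

Each posterior becomes the prior for the next update.
After 'normal': P(faulty) = 0.2·0.1000 / (0.2·0.1000 + 0.85·0.9000) ≈ 0.0255
After 'high': P(faulty) = 0.8·0.0255 / (0.8·0.0255 + 0.15·0.9745) ≈ 0.1224
After 'high': P(faulty) = 0.8·0.1224 / (0.8·0.1224 + 0.15·0.8776) ≈ 0.4265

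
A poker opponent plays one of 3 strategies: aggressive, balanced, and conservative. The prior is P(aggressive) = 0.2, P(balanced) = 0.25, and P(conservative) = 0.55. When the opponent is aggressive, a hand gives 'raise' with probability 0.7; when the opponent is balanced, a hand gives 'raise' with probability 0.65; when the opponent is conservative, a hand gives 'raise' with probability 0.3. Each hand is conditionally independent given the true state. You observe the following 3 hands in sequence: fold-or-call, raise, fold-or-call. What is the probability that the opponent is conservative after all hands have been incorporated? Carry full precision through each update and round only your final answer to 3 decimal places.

0.713

Each posterior becomes the prior for the next update.
After 'fold-or-call': normaliser = 0.3·0.2000 + 0.35·0.2500 + 0.7·0.5500; P(aggressive) ≈ 0.1127, P(balanced) ≈ 0.1643, P(conservative) ≈ 0.7230
After 'raise': normaliser = 0.7·0.1127 + 0.65·0.1643 + 0.3·0.7230; P(aggressive) ≈ 0.1959, P(balanced) ≈ 0.2653, P(conservative) ≈ 0.5388
After 'fold-or-call': normaliser = 0.3·0.1959 + 0.35·0.2653 + 0.7·0.5388; P(aggressive) ≈ 0.1112, P(balanced) ≈ 0.1756, P(conservative) ≈ 0.7132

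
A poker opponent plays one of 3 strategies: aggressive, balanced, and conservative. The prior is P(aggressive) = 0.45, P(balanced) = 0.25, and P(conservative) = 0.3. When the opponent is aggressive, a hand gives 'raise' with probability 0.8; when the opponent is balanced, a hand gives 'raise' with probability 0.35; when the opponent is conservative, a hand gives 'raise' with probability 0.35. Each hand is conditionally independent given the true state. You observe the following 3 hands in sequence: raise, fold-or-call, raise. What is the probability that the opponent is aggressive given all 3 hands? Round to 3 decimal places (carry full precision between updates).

After 'raise': normaliser = 0.8·0.4500 + 0.35·0.2500 + 0.35·0.3000; P(aggressive) ≈ 0.6516, P(balanced) ≈ 0.1584, P(conservative) ≈ 0.1900
After 'fold-or-call': normaliser = 0.2·0.6516 + 0.65·0.1584 + 0.65·0.1900; P(aggressive) ≈ 0.3653, P(balanced) ≈ 0.2885, P(conservative) ≈ 0.3462
After 'raise': normaliser = 0.8·0.3653 + 0.35·0.2885 + 0.35·0.3462; P(aggressive) ≈ 0.5681, P(balanced) ≈ 0.1963, P(conservative) ≈ 0.2356

0.568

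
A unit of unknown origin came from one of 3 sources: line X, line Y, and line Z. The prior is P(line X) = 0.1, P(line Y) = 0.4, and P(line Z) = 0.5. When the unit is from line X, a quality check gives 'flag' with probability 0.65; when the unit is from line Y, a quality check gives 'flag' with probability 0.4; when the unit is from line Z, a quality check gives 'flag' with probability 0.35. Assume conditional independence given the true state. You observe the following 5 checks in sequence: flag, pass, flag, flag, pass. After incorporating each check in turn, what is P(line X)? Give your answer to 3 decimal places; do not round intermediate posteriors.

After 'flag': normaliser = 0.65·0.1000 + 0.4·0.4000 + 0.35·0.5000; P(line X) ≈ 0.1625, P(line Y) ≈ 0.4000, P(line Z) ≈ 0.4375
After 'pass': normaliser = 0.35·0.1625 + 0.6·0.4000 + 0.65·0.4375; P(line X) ≈ 0.0978, P(line Y) ≈ 0.4129, P(line Z) ≈ 0.4892
After 'flag': normaliser = 0.65·0.0978 + 0.4·0.4129 + 0.35·0.4892; P(line X) ≈ 0.1590, P(line Y) ≈ 0.4129, P(line Z) ≈ 0.4281
After 'flag': normaliser = 0.65·0.1590 + 0.4·0.4129 + 0.35·0.4281; P(line X) ≈ 0.2471, P(line Y) ≈ 0.3948, P(line Z) ≈ 0.3582
After 'pass': normaliser = 0.35·0.2471 + 0.6·0.3948 + 0.65·0.3582; P(line X) ≈ 0.1555, P(line Y) ≈ 0.4259, P(line Z) ≈ 0.4186

0.155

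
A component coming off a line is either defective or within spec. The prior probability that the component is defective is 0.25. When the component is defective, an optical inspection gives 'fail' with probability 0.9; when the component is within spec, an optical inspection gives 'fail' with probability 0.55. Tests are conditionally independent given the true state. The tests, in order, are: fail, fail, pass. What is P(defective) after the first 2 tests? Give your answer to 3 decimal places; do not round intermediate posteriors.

Each posterior becomes the prior for the next update.
After 'fail': P(defective) = 0.9·0.2500 / (0.9·0.2500 + 0.55·0.7500) ≈ 0.3529
After 'fail': P(defective) = 0.9·0.3529 / (0.9·0.3529 + 0.55·0.6471) ≈ 0.4716

0.472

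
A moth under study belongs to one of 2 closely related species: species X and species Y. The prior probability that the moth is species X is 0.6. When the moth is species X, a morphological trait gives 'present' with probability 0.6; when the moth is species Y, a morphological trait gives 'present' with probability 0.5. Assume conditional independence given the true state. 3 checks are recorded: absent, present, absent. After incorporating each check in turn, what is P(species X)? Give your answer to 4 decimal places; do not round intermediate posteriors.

After 'absent': P(species X) = 0.4·0.6000 / (0.4·0.6000 + 0.5·0.4000) ≈ 0.5455
After 'present': P(species X) = 0.6·0.5455 / (0.6·0.5455 + 0.5·0.4545) ≈ 0.5902
After 'absent': P(species X) = 0.4·0.5902 / (0.4·0.5902 + 0.5·0.4098) ≈ 0.5353

0.5353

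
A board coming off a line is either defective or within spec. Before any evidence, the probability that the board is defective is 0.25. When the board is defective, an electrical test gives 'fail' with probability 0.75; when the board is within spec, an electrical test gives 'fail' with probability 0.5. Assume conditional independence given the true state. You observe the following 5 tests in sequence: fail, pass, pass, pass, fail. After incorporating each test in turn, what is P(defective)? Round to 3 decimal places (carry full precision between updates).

0.086

After 'fail': P(defective) = 0.75·0.2500 / (0.75·0.2500 + 0.5·0.7500) ≈ 0.3333
After 'pass': P(defective) = 0.25·0.3333 / (0.25·0.3333 + 0.5·0.6667) ≈ 0.2000
After 'pass': P(defective) = 0.25·0.2000 / (0.25·0.2000 + 0.5·0.8000) ≈ 0.1111
After 'pass': P(defective) = 0.25·0.1111 / (0.25·0.1111 + 0.5·0.8889) ≈ 0.0588
After 'fail': P(defective) = 0.75·0.0588 / (0.75·0.0588 + 0.5·0.9412) ≈ 0.0857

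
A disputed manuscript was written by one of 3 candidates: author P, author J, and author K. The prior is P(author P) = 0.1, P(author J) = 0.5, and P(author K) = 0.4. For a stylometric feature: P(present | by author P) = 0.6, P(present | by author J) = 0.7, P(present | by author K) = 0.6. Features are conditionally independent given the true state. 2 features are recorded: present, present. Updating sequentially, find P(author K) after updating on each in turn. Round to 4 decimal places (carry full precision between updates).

0.3388

Apply Bayes' rule sequentially, carrying P(author K) forward.
After 'present': normaliser = 0.6·0.1000 + 0.7·0.5000 + 0.6·0.4000; P(author P) ≈ 0.0923, P(author J) ≈ 0.5385, P(author K) ≈ 0.3692
After 'present': normaliser = 0.6·0.0923 + 0.7·0.5385 + 0.6·0.3692; P(author P) ≈ 0.0847, P(author J) ≈ 0.5765, P(author K) ≈ 0.3388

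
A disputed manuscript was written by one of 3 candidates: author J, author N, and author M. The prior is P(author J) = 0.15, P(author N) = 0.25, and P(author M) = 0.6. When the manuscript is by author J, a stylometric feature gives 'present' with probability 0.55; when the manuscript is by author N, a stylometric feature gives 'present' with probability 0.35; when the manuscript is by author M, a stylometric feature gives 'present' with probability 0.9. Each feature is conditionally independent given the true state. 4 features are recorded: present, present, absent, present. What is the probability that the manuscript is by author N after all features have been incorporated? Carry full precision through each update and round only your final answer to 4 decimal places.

0.1125

Each posterior becomes the prior for the next update.
After 'present': normaliser = 0.55·0.1500 + 0.35·0.2500 + 0.9·0.6000; P(author J) ≈ 0.1162, P(author N) ≈ 0.1232, P(author M) ≈ 0.7606
After 'present': normaliser = 0.55·0.1162 + 0.35·0.1232 + 0.9·0.7606; P(author J) ≈ 0.0807, P(author N) ≈ 0.0545, P(author M) ≈ 0.8648
After 'absent': normaliser = 0.45·0.0807 + 0.65·0.0545 + 0.1·0.8648; P(author J) ≈ 0.2296, P(author N) ≈ 0.2239, P(author M) ≈ 0.5465
After 'present': normaliser = 0.55·0.2296 + 0.35·0.2239 + 0.9·0.5465; P(author J) ≈ 0.1813, P(author N) ≈ 0.1125, P(author M) ≈ 0.7062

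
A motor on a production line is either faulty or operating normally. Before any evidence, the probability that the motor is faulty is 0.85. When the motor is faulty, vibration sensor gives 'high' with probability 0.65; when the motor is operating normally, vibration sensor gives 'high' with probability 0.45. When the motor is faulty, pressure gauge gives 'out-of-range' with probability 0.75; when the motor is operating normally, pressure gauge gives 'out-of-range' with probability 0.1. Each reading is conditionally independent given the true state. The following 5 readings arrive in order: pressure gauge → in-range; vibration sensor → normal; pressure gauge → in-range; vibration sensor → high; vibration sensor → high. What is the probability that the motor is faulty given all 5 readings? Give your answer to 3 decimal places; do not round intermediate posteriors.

0.367

After pressure gauge='in-range': P(faulty) = 0.25·0.8500 / (0.25·0.8500 + 0.9·0.1500) ≈ 0.6115
After vibration sensor='normal': P(faulty) = 0.35·0.6115 / (0.35·0.6115 + 0.55·0.3885) ≈ 0.5004
After pressure gauge='in-range': P(faulty) = 0.25·0.5004 / (0.25·0.5004 + 0.9·0.4996) ≈ 0.2177
After vibration sensor='high': P(faulty) = 0.65·0.2177 / (0.65·0.2177 + 0.45·0.7823) ≈ 0.2867
After vibration sensor='high': P(faulty) = 0.65·0.2867 / (0.65·0.2867 + 0.45·0.7133) ≈ 0.3673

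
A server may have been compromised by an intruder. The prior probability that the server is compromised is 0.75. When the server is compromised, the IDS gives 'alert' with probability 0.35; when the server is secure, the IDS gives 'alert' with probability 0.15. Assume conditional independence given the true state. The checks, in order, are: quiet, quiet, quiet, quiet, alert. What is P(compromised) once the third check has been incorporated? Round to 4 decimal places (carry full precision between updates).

0.5729

Each posterior becomes the prior for the next update.
After 'quiet': P(compromised) = 0.65·0.7500 / (0.65·0.7500 + 0.85·0.2500) ≈ 0.6964
After 'quiet': P(compromised) = 0.65·0.6964 / (0.65·0.6964 + 0.85·0.3036) ≈ 0.6369
After 'quiet': P(compromised) = 0.65·0.6369 / (0.65·0.6369 + 0.85·0.3631) ≈ 0.5729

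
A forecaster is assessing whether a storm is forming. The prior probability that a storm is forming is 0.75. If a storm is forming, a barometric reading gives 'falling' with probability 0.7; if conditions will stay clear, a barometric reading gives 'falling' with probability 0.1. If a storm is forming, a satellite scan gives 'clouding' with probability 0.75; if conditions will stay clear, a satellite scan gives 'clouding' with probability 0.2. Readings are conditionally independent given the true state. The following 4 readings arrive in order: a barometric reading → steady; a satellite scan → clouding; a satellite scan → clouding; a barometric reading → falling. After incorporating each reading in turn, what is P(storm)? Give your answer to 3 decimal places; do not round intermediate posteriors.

0.990

After a barometric reading='steady': P(storm) = 0.3·0.7500 / (0.3·0.7500 + 0.9·0.2500) ≈ 0.5000
After a satellite scan='clouding': P(storm) = 0.75·0.5000 / (0.75·0.5000 + 0.2·0.5000) ≈ 0.7895
After a satellite scan='clouding': P(storm) = 0.75·0.7895 / (0.75·0.7895 + 0.2·0.2105) ≈ 0.9336
After a barometric reading='falling': P(storm) = 0.7·0.9336 / (0.7·0.9336 + 0.1·0.0664) ≈ 0.9899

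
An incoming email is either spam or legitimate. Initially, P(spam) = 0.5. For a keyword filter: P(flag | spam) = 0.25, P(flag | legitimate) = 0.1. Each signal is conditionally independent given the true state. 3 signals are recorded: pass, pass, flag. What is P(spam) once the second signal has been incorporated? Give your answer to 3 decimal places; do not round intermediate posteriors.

After 'pass': P(spam) = 0.75·0.5000 / (0.75·0.5000 + 0.9·0.5000) ≈ 0.4545
After 'pass': P(spam) = 0.75·0.4545 / (0.75·0.4545 + 0.9·0.5455) ≈ 0.4098

0.410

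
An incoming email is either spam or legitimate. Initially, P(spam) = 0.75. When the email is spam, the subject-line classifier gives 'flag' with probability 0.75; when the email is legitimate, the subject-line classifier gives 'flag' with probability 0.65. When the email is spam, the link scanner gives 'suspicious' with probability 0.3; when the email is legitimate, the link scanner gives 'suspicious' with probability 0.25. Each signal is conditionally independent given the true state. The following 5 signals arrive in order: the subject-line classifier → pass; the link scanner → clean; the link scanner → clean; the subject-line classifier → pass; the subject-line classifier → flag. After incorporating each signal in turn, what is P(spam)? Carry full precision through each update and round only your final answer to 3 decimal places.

After the subject-line classifier='pass': P(spam) = 0.25·0.7500 / (0.25·0.7500 + 0.35·0.2500) ≈ 0.6818
After the link scanner='clean': P(spam) = 0.7·0.6818 / (0.7·0.6818 + 0.75·0.3182) ≈ 0.6667
After the link scanner='clean': P(spam) = 0.7·0.6667 / (0.7·0.6667 + 0.75·0.3333) ≈ 0.6512
After the subject-line classifier='pass': P(spam) = 0.25·0.6512 / (0.25·0.6512 + 0.35·0.3488) ≈ 0.5714
After the subject-line classifier='flag': P(spam) = 0.75·0.5714 / (0.75·0.5714 + 0.65·0.4286) ≈ 0.6061

0.606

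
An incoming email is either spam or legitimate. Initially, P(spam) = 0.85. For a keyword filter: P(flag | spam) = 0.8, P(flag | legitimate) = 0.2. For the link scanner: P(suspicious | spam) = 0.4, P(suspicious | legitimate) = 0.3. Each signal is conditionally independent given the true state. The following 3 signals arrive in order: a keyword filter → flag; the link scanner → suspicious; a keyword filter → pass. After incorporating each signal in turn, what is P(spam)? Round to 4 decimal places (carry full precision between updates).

0.8831

After a keyword filter='flag': P(spam) = 0.8·0.8500 / (0.8·0.8500 + 0.2·0.1500) ≈ 0.9577
After the link scanner='suspicious': P(spam) = 0.4·0.9577 / (0.4·0.9577 + 0.3·0.0423) ≈ 0.9680
After a keyword filter='pass': P(spam) = 0.2·0.9680 / (0.2·0.9680 + 0.8·0.0320) ≈ 0.8831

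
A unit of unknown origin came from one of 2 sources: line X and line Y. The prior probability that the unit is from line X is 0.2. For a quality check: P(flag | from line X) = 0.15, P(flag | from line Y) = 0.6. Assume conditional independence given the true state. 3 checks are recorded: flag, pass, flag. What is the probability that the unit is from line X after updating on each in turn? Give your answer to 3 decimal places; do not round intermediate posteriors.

0.032

After 'flag': P(line X) = 0.15·0.2000 / (0.15·0.2000 + 0.6·0.8000) ≈ 0.0588
After 'pass': P(line X) = 0.85·0.0588 / (0.85·0.0588 + 0.4·0.9412) ≈ 0.1172
After 'flag': P(line X) = 0.15·0.1172 / (0.15·0.1172 + 0.6·0.8828) ≈ 0.0321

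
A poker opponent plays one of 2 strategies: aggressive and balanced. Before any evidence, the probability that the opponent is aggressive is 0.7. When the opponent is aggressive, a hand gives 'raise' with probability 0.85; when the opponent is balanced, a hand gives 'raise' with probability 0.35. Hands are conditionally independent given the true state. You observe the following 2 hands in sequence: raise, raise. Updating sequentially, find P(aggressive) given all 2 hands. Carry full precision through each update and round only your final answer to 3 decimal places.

0.932

Apply Bayes' rule sequentially, carrying P(aggressive) forward.
After 'raise': P(aggressive) = 0.85·0.7000 / (0.85·0.7000 + 0.35·0.3000) ≈ 0.8500
After 'raise': P(aggressive) = 0.85·0.8500 / (0.85·0.8500 + 0.35·0.1500) ≈ 0.9323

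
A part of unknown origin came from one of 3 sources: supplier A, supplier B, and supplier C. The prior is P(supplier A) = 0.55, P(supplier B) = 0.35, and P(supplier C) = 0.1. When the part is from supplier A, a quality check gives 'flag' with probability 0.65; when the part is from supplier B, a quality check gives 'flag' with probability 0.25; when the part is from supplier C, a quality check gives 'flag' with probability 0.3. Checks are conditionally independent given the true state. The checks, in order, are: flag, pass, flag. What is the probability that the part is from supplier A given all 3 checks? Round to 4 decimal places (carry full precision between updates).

After 'flag': normaliser = 0.65·0.5500 + 0.25·0.3500 + 0.3·0.1000; P(supplier A) ≈ 0.7526, P(supplier B) ≈ 0.1842, P(supplier C) ≈ 0.0632
After 'pass': normaliser = 0.35·0.7526 + 0.75·0.1842 + 0.7·0.0632; P(supplier A) ≈ 0.5909, P(supplier B) ≈ 0.3099, P(supplier C) ≈ 0.0992
After 'flag': normaliser = 0.65·0.5909 + 0.25·0.3099 + 0.3·0.0992; P(supplier A) ≈ 0.7817, P(supplier B) ≈ 0.1577, P(supplier C) ≈ 0.0606

0.7817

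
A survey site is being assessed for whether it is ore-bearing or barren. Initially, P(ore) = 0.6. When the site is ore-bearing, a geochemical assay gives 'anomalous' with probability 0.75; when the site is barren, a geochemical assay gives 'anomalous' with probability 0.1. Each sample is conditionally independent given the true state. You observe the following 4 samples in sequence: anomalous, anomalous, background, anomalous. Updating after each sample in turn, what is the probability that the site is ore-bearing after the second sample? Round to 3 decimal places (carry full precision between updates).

After 'anomalous': P(ore) = 0.75·0.6000 / (0.75·0.6000 + 0.1·0.4000) ≈ 0.9184
After 'anomalous': P(ore) = 0.75·0.9184 / (0.75·0.9184 + 0.1·0.0816) ≈ 0.9883

0.988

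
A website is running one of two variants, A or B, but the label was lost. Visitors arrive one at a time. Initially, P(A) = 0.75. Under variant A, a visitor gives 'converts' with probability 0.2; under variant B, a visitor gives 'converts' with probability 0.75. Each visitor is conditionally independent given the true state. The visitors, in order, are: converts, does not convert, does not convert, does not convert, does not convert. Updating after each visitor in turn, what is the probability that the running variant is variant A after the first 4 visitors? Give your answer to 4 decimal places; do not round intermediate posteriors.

After 'converts': P(A) = 0.2·0.7500 / (0.2·0.7500 + 0.75·0.2500) ≈ 0.4444
After 'does not convert': P(A) = 0.8·0.4444 / (0.8·0.4444 + 0.25·0.5556) ≈ 0.7191
After 'does not convert': P(A) = 0.8·0.7191 / (0.8·0.7191 + 0.25·0.2809) ≈ 0.8912
After 'does not convert': P(A) = 0.8·0.8912 / (0.8·0.8912 + 0.25·0.1088) ≈ 0.9633

0.9633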